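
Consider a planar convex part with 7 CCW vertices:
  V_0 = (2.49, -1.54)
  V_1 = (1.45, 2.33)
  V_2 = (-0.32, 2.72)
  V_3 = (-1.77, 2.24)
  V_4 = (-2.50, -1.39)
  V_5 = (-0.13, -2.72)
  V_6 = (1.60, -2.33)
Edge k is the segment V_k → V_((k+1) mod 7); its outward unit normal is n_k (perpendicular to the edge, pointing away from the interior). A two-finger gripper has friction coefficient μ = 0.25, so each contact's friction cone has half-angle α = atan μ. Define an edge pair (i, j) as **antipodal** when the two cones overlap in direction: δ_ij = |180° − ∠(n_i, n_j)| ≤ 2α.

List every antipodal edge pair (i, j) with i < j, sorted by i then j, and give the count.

α = atan 0.25 = 14.04°;  2α = 28.07°
n_0 = (+0.9657, +0.2595)
n_1 = (+0.2152, +0.9766)
n_2 = (-0.3143, +0.9493)
n_3 = (-0.9804, +0.1972)
n_4 = (-0.4894, -0.8721)
n_5 = (+0.2199, -0.9755)
n_6 = (+0.6638, -0.7479)
  (0,1): δ = 117.47°  ·
  (0,2): δ = 86.73°  ·
  (0,3): δ = 26.41°  ✓
  (0,4): δ = 45.66°  ·
  (0,5): δ = 87.66°  ·
  (0,6): δ = 116.55°  ·
  (1,2): δ = 149.26°  ·
  (1,3): δ = 88.94°  ·
  (1,4): δ = 16.87°  ✓
  (1,5): δ = 25.13°  ✓
  (1,6): δ = 54.02°  ·
  (2,3): δ = 119.69°  ·
  (2,4): δ = 47.62°  ·
  (2,5): δ = 5.61°  ✓
  (2,6): δ = 23.28°  ✓
  (3,4): δ = 107.93°  ·
  (3,5): δ = 65.93°  ·
  (3,6): δ = 37.04°  ·
  (4,5): δ = 138.00°  ·
  (4,6): δ = 109.11°  ·
  (5,6): δ = 151.11°  ·
antipodal pairs: 5

count = 5; pairs: (0,3), (1,4), (1,5), (2,5), (2,6)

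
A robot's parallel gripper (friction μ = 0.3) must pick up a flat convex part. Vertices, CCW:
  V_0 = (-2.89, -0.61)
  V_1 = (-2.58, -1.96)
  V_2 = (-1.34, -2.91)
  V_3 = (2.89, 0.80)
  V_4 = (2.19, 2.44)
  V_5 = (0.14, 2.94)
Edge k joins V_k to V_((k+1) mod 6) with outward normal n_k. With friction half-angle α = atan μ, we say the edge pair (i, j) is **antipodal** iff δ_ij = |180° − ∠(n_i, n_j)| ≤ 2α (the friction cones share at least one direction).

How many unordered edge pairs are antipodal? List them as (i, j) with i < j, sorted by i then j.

count = 4; pairs: (0,3), (1,3), (1,4), (2,5)

α = atan 0.3 = 16.70°;  2α = 33.40°
n_0 = (-0.9746, -0.2238)
n_1 = (-0.6082, -0.7938)
n_2 = (+0.6594, -0.7518)
n_3 = (+0.9197, +0.3926)
n_4 = (+0.2370, +0.9715)
n_5 = (-0.7606, +0.6492)
  (0,1): δ = 140.39°  ·
  (0,2): δ = 61.68°  ·
  (0,3): δ = 10.18°  ✓
  (0,4): δ = 63.36°  ·
  (0,5): δ = 126.59°  ·
  (1,2): δ = 101.29°  ·
  (1,3): δ = 29.43°  ✓
  (1,4): δ = 23.75°  ✓
  (1,5): δ = 86.98°  ·
  (2,3): δ = 108.14°  ·
  (2,4): δ = 54.96°  ·
  (2,5): δ = 8.27°  ✓
  (3,4): δ = 126.82°  ·
  (3,5): δ = 63.60°  ·
  (4,5): δ = 116.77°  ·
antipodal pairs: 4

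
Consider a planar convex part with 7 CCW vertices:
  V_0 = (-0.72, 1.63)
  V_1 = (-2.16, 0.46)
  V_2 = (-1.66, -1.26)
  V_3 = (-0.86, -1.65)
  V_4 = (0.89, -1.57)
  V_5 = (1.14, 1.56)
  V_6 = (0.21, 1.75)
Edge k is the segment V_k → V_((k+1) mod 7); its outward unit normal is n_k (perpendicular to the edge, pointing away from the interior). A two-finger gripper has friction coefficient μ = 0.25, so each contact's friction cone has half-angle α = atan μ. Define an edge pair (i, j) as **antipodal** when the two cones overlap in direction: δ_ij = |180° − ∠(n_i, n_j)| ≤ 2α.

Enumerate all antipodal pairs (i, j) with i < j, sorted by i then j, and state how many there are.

α = atan 0.25 = 14.04°;  2α = 28.07°
n_0 = (-0.6306, +0.7761)
n_1 = (-0.9602, -0.2791)
n_2 = (-0.4382, -0.8989)
n_3 = (+0.0457, -0.9990)
n_4 = (+0.9968, -0.0796)
n_5 = (+0.2002, +0.9798)
n_6 = (-0.1280, +0.9918)
  (0,1): δ = 112.88°  ·
  (0,2): δ = 65.08°  ·
  (0,3): δ = 36.48°  ·
  (0,4): δ = 46.34°  ·
  (0,5): δ = 129.36°  ·
  (0,6): δ = 148.26°  ·
  (1,2): δ = 132.20°  ·
  (1,3): δ = 103.59°  ·
  (1,4): δ = 20.78°  ✓
  (1,5): δ = 62.24°  ·
  (1,6): δ = 81.14°  ·
  (2,3): δ = 151.39°  ·
  (2,4): δ = 68.58°  ·
  (2,5): δ = 14.44°  ✓
  (2,6): δ = 33.34°  ·
  (3,4): δ = 97.18°  ·
  (3,5): δ = 14.16°  ✓
  (3,6): δ = 4.73°  ✓
  (4,5): δ = 96.98°  ·
  (4,6): δ = 78.08°  ·
  (5,6): δ = 161.10°  ·
antipodal pairs: 4

count = 4; pairs: (1,4), (2,5), (3,5), (3,6)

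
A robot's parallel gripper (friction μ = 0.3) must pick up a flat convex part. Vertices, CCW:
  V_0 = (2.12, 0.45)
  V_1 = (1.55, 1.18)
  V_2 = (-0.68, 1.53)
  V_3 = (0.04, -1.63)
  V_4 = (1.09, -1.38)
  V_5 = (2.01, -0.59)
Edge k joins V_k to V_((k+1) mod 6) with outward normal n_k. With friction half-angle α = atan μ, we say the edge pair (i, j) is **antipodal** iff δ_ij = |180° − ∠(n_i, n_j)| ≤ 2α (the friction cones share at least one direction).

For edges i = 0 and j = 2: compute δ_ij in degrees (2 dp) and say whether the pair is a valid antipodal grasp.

δ = 25.15°, valid

α = atan 0.3 = 16.70°;  2α = 33.40°
edge 0: e_0 = (-0.57, +0.73);  n_0 = (+0.7882, +0.6154)
edge 2: e_2 = (+0.72, -3.16);  n_2 = (-0.9750, -0.2222)
∠(n_0, n_2) = 154.85°
δ = |180° − 154.85°| = 25.15°
25.15° ≤ 2α = 33.40°  →  valid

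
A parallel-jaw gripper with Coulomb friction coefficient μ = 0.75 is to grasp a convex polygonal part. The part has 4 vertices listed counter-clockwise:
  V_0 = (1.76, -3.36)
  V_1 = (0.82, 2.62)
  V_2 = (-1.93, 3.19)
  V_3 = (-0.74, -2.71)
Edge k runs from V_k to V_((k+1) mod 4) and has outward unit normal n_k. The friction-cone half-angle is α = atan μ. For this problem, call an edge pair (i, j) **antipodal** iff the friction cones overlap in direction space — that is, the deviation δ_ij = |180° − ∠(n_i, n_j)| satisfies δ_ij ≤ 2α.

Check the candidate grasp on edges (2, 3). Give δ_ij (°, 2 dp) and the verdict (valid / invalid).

α = atan 0.75 = 36.87°;  2α = 73.74°
edge 2: e_2 = (+1.19, -5.90);  n_2 = (-0.9803, -0.1977)
edge 3: e_3 = (+2.50, -0.65);  n_3 = (-0.2516, -0.9678)
∠(n_2, n_3) = 64.02°
δ = |180° − 64.02°| = 115.98°
115.98° > 2α = 73.74°  →  invalid

δ = 115.98°, invalid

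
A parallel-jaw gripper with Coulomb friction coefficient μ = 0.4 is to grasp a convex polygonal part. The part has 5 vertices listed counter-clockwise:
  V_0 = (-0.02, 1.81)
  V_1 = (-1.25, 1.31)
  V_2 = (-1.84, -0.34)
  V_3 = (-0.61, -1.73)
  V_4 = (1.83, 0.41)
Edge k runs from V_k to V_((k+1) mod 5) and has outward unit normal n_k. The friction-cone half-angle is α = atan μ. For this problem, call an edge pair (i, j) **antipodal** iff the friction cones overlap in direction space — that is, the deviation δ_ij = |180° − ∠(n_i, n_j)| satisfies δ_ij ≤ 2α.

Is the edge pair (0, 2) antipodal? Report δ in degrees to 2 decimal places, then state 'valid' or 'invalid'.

α = atan 0.4 = 21.80°;  2α = 43.60°
edge 0: e_0 = (-1.23, -0.50);  n_0 = (-0.3766, +0.9264)
edge 2: e_2 = (+1.23, -1.39);  n_2 = (-0.7489, -0.6627)
∠(n_0, n_2) = 109.38°
δ = |180° − 109.38°| = 70.62°
70.62° > 2α = 43.60°  →  invalid

δ = 70.62°, invalid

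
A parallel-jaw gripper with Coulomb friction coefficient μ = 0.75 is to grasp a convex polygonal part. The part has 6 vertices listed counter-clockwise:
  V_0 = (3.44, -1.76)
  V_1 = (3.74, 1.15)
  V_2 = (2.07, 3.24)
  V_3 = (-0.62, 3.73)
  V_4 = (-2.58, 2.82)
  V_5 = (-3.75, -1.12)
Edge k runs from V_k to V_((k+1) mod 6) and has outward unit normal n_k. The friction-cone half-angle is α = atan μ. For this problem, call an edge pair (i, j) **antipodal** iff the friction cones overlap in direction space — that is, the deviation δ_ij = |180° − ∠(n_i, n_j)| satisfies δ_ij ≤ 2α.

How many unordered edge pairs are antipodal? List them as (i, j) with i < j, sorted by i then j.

count = 6; pairs: (0,3), (0,4), (1,4), (1,5), (2,5), (3,5)

α = atan 0.75 = 36.87°;  2α = 73.74°
n_0 = (+0.9947, -0.1025)
n_1 = (+0.7812, +0.6242)
n_2 = (+0.1792, +0.9838)
n_3 = (-0.4211, +0.9070)
n_4 = (-0.9586, +0.2847)
n_5 = (-0.0887, -0.9961)
  (0,1): δ = 135.49°  ·
  (0,2): δ = 94.44°  ·
  (0,3): δ = 59.21°  ✓
  (0,4): δ = 10.65°  ✓
  (0,5): δ = 90.80°  ·
  (1,2): δ = 138.95°  ·
  (1,3): δ = 103.72°  ·
  (1,4): δ = 55.17°  ✓
  (1,5): δ = 46.29°  ✓
  (2,3): δ = 144.77°  ·
  (2,4): δ = 96.22°  ·
  (2,5): δ = 5.24°  ✓
  (3,4): δ = 131.44°  ·
  (3,5): δ = 29.99°  ✓
  (4,5): δ = 78.55°  ·
antipodal pairs: 6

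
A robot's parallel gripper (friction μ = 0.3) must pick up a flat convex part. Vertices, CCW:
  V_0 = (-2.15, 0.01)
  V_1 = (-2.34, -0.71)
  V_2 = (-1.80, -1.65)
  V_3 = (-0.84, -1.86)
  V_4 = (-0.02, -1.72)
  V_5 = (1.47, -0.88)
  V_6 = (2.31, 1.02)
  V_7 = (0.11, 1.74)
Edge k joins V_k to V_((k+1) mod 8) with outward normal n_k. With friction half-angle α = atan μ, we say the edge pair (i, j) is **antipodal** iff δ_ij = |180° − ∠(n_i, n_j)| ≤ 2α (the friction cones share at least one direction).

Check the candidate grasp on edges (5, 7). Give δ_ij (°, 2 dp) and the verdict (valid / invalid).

α = atan 0.3 = 16.70°;  2α = 33.40°
edge 5: e_5 = (+0.84, +1.90);  n_5 = (+0.9146, -0.4044)
edge 7: e_7 = (-2.26, -1.73);  n_7 = (-0.6078, +0.7941)
∠(n_5, n_7) = 151.28°
δ = |180° − 151.28°| = 28.72°
28.72° ≤ 2α = 33.40°  →  valid

δ = 28.72°, valid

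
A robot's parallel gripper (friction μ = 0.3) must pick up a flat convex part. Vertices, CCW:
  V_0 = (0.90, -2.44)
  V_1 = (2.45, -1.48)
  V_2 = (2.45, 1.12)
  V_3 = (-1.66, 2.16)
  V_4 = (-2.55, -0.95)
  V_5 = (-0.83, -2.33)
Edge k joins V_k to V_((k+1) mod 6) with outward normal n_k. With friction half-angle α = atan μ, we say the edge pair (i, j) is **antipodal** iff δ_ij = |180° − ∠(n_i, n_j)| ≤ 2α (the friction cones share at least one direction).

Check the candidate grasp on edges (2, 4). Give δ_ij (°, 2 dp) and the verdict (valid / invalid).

α = atan 0.3 = 16.70°;  2α = 33.40°
edge 2: e_2 = (-4.11, +1.04);  n_2 = (+0.2453, +0.9694)
edge 4: e_4 = (+1.72, -1.38);  n_4 = (-0.6258, -0.7800)
∠(n_2, n_4) = 155.46°
δ = |180° − 155.46°| = 24.54°
24.54° ≤ 2α = 33.40°  →  valid

δ = 24.54°, valid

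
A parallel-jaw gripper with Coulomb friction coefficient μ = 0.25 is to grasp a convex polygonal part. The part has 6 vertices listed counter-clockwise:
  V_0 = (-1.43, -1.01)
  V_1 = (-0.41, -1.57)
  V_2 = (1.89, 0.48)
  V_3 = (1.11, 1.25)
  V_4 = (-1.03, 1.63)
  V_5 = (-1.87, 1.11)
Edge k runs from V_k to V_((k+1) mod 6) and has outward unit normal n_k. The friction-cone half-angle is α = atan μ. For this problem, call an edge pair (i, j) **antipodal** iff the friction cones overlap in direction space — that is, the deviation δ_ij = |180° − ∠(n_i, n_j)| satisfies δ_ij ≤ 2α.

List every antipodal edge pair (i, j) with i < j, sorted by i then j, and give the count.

α = atan 0.25 = 14.04°;  2α = 28.07°
n_0 = (-0.4813, -0.8766)
n_1 = (+0.6654, -0.7465)
n_2 = (+0.7025, +0.7117)
n_3 = (+0.1748, +0.9846)
n_4 = (-0.5264, +0.8503)
n_5 = (-0.9791, -0.2032)
  (0,1): δ = 109.52°  ·
  (0,2): δ = 15.86°  ✓
  (0,3): δ = 18.70°  ✓
  (0,4): δ = 60.53°  ·
  (0,5): δ = 130.49°  ·
  (1,2): δ = 86.34°  ·
  (1,3): δ = 51.78°  ·
  (1,4): δ = 9.95°  ✓
  (1,5): δ = 60.01°  ·
  (2,3): δ = 145.44°  ·
  (2,4): δ = 103.61°  ·
  (2,5): δ = 33.64°  ·
  (3,4): δ = 138.17°  ·
  (3,5): δ = 68.21°  ·
  (4,5): δ = 110.03°  ·
antipodal pairs: 3

count = 3; pairs: (0,2), (0,3), (1,4)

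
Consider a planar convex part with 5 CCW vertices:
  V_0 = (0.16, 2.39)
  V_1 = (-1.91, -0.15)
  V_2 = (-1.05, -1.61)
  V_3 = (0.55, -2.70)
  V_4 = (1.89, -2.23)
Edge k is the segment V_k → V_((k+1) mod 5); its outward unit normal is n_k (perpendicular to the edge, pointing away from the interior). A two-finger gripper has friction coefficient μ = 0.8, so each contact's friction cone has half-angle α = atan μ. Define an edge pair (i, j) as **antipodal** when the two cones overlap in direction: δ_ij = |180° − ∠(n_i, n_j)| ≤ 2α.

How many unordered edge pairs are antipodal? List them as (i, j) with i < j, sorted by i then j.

count = 4; pairs: (0,3), (0,4), (1,4), (2,4)

α = atan 0.8 = 38.66°;  2α = 77.32°
n_0 = (-0.7752, +0.6317)
n_1 = (-0.8616, -0.5075)
n_2 = (-0.5630, -0.8264)
n_3 = (+0.3310, -0.9436)
n_4 = (+0.9365, +0.3507)
  (0,1): δ = 110.32°  ·
  (0,2): δ = 85.09°  ·
  (0,3): δ = 31.49°  ✓
  (0,4): δ = 59.71°  ✓
  (1,2): δ = 154.76°  ·
  (1,3): δ = 101.17°  ·
  (1,4): δ = 9.97°  ✓
  (2,3): δ = 126.41°  ·
  (2,4): δ = 35.21°  ✓
  (3,4): δ = 88.80°  ·
antipodal pairs: 4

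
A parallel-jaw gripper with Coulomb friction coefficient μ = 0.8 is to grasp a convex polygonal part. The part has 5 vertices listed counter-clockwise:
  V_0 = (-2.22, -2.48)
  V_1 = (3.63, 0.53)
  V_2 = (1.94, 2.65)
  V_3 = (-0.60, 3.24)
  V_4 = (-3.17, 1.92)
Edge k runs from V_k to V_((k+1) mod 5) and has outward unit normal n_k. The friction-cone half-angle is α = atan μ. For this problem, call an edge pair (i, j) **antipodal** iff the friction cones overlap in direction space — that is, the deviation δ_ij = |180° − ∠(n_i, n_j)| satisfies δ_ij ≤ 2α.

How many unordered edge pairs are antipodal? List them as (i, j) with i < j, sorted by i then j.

count = 5; pairs: (0,2), (0,3), (0,4), (1,4), (2,4)

α = atan 0.8 = 38.66°;  2α = 77.32°
n_0 = (+0.4575, -0.8892)
n_1 = (+0.7819, +0.6233)
n_2 = (+0.2263, +0.9741)
n_3 = (-0.4569, +0.8895)
n_4 = (-0.9775, -0.2110)
  (0,1): δ = 78.67°  ·
  (0,2): δ = 40.30°  ✓
  (0,3): δ = 0.04°  ✓
  (0,4): δ = 74.96°  ✓
  (1,2): δ = 141.64°  ·
  (1,3): δ = 101.37°  ·
  (1,4): δ = 26.38°  ✓
  (2,3): δ = 139.74°  ·
  (2,4): δ = 64.74°  ✓
  (3,4): δ = 105.00°  ·
antipodal pairs: 5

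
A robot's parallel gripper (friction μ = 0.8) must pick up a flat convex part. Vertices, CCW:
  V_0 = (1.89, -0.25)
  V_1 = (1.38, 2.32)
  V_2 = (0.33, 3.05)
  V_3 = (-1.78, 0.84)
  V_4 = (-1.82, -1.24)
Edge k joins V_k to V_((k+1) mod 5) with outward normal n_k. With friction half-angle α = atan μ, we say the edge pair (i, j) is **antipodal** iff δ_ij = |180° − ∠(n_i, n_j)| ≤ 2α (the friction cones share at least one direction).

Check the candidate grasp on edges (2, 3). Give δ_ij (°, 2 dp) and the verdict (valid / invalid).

α = atan 0.8 = 38.66°;  2α = 77.32°
edge 2: e_2 = (-2.11, -2.21);  n_2 = (-0.7233, +0.6906)
edge 3: e_3 = (-0.04, -2.08);  n_3 = (-0.9998, +0.0192)
∠(n_2, n_3) = 42.57°
δ = |180° − 42.57°| = 137.43°
137.43° > 2α = 77.32°  →  invalid

δ = 137.43°, invalid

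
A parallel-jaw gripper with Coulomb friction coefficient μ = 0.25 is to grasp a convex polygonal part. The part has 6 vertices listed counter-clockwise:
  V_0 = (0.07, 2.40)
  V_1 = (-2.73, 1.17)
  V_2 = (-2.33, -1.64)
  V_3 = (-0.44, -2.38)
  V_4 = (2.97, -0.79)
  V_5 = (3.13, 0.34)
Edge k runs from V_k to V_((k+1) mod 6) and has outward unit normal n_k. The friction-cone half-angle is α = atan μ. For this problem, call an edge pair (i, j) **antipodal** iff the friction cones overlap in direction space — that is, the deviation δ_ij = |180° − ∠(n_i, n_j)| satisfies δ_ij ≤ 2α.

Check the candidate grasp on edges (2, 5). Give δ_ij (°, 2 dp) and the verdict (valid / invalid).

α = atan 0.25 = 14.04°;  2α = 28.07°
edge 2: e_2 = (+1.89, -0.74);  n_2 = (-0.3646, -0.9312)
edge 5: e_5 = (-3.06, +2.06);  n_5 = (+0.5584, +0.8295)
∠(n_2, n_5) = 167.43°
δ = |180° − 167.43°| = 12.57°
12.57° ≤ 2α = 28.07°  →  valid

δ = 12.57°, valid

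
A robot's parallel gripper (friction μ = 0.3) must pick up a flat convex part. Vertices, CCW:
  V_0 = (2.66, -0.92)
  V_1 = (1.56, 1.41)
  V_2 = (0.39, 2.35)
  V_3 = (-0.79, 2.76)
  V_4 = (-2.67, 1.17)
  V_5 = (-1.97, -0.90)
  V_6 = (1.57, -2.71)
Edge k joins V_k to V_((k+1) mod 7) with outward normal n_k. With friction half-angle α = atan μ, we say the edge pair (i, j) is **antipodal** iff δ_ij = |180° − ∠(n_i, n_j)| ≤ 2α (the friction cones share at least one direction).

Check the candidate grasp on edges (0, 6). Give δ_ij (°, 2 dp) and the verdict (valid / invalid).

δ = 123.39°, invalid

α = atan 0.3 = 16.70°;  2α = 33.40°
edge 0: e_0 = (-1.10, +2.33);  n_0 = (+0.9043, +0.4269)
edge 6: e_6 = (+1.09, +1.79);  n_6 = (+0.8541, -0.5201)
∠(n_0, n_6) = 56.61°
δ = |180° − 56.61°| = 123.39°
123.39° > 2α = 33.40°  →  invalid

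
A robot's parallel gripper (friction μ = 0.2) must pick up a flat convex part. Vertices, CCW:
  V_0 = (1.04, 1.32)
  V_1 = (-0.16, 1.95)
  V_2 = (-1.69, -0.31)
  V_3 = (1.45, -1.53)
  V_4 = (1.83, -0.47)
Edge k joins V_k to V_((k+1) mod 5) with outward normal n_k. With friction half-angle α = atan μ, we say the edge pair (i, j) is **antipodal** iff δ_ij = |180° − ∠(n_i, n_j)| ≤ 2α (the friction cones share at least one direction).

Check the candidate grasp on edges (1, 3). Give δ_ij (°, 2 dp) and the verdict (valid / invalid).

α = atan 0.2 = 11.31°;  2α = 22.62°
edge 1: e_1 = (-1.53, -2.26);  n_1 = (-0.8281, +0.5606)
edge 3: e_3 = (+0.38, +1.06);  n_3 = (+0.9413, -0.3375)
∠(n_1, n_3) = 165.62°
δ = |180° − 165.62°| = 14.38°
14.38° ≤ 2α = 22.62°  →  valid

δ = 14.38°, valid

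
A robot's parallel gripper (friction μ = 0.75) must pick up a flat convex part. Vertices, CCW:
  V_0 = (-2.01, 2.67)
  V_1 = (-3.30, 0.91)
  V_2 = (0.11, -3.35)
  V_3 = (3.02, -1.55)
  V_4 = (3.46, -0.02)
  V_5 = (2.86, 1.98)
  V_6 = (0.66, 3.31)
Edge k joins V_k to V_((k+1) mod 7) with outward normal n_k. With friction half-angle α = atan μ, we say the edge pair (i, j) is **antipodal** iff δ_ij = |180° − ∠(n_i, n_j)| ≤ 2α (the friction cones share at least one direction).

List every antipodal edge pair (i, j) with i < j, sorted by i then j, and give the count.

count = 10; pairs: (0,2), (0,3), (0,4), (1,3), (1,4), (1,5), (1,6), (2,5), (2,6), (3,6)

α = atan 0.75 = 36.87°;  2α = 73.74°
n_0 = (-0.8066, +0.5912)
n_1 = (-0.7807, -0.6249)
n_2 = (+0.5261, -0.8505)
n_3 = (+0.9610, -0.2764)
n_4 = (+0.9578, +0.2873)
n_5 = (+0.5174, +0.8558)
n_6 = (-0.2331, +0.9725)
  (0,1): δ = 105.08°  ·
  (0,2): δ = 22.02°  ✓
  (0,3): δ = 20.20°  ✓
  (0,4): δ = 52.94°  ✓
  (0,5): δ = 95.08°  ·
  (0,6): δ = 139.72°  ·
  (1,2): δ = 96.94°  ·
  (1,3): δ = 54.72°  ✓
  (1,4): δ = 21.98°  ✓
  (1,5): δ = 20.17°  ✓
  (1,6): δ = 64.80°  ✓
  (2,3): δ = 137.78°  ·
  (2,4): δ = 105.04°  ·
  (2,5): δ = 62.89°  ✓
  (2,6): δ = 18.26°  ✓
  (3,4): δ = 147.26°  ·
  (3,5): δ = 105.11°  ·
  (3,6): δ = 60.48°  ✓
  (4,5): δ = 137.85°  ·
  (4,6): δ = 93.22°  ·
  (5,6): δ = 135.37°  ·
antipodal pairs: 10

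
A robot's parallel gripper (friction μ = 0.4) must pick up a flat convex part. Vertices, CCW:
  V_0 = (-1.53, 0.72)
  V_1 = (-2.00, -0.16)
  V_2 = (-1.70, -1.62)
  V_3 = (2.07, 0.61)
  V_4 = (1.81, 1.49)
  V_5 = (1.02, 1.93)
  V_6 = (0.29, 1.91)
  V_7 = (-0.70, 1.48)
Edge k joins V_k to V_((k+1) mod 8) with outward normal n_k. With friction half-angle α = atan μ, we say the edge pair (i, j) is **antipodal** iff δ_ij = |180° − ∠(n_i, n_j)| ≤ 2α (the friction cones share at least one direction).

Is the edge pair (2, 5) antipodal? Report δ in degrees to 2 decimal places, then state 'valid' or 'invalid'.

δ = 29.04°, valid

α = atan 0.4 = 21.80°;  2α = 43.60°
edge 2: e_2 = (+3.77, +2.23);  n_2 = (+0.5091, -0.8607)
edge 5: e_5 = (-0.73, -0.02);  n_5 = (-0.0274, +0.9996)
∠(n_2, n_5) = 150.96°
δ = |180° − 150.96°| = 29.04°
29.04° ≤ 2α = 43.60°  →  valid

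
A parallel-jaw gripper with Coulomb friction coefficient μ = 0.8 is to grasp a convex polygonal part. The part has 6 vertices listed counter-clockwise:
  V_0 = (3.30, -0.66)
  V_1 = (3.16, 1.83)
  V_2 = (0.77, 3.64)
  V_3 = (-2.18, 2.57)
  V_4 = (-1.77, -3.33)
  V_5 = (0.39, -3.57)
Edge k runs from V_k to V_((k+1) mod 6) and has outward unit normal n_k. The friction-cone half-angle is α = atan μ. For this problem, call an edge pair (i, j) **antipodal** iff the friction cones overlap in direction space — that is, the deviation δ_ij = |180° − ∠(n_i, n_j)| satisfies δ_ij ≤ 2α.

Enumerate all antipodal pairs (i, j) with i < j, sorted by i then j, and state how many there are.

count = 7; pairs: (0,2), (0,3), (1,3), (1,4), (2,4), (2,5), (3,5)

α = atan 0.8 = 38.66°;  2α = 77.32°
n_0 = (+0.9984, +0.0561)
n_1 = (+0.6037, +0.7972)
n_2 = (-0.3410, +0.9401)
n_3 = (-0.9976, -0.0693)
n_4 = (-0.1104, -0.9939)
n_5 = (+0.7071, -0.7071)
  (0,1): δ = 130.36°  ·
  (0,2): δ = 73.28°  ✓
  (0,3): δ = 0.76°  ✓
  (0,4): δ = 80.44°  ·
  (0,5): δ = 131.78°  ·
  (1,2): δ = 122.93°  ·
  (1,3): δ = 48.89°  ✓
  (1,4): δ = 30.80°  ✓
  (1,5): δ = 82.14°  ·
  (2,3): δ = 105.96°  ·
  (2,4): δ = 26.28°  ✓
  (2,5): δ = 25.06°  ✓
  (3,4): δ = 100.32°  ·
  (3,5): δ = 48.98°  ✓
  (4,5): δ = 128.66°  ·
antipodal pairs: 7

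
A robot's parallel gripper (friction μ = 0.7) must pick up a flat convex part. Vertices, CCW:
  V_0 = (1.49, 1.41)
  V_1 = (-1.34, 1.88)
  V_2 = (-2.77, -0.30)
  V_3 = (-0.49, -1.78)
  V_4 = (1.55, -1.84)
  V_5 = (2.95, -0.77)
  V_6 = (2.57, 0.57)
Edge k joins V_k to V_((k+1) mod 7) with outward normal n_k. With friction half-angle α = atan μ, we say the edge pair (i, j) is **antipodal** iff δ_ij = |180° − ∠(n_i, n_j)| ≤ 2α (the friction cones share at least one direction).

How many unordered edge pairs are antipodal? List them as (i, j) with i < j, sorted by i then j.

count = 9; pairs: (0,2), (0,3), (0,4), (1,3), (1,4), (1,5), (2,5), (2,6), (3,6)

α = atan 0.7 = 34.99°;  2α = 69.98°
n_0 = (+0.1638, +0.9865)
n_1 = (-0.8362, +0.5485)
n_2 = (-0.5445, -0.8388)
n_3 = (-0.0294, -0.9996)
n_4 = (+0.6072, -0.7945)
n_5 = (+0.9621, +0.2728)
n_6 = (+0.6139, +0.7894)
  (0,1): δ = 113.83°  ·
  (0,2): δ = 23.56°  ✓
  (0,3): δ = 7.74°  ✓
  (0,4): δ = 46.82°  ✓
  (0,5): δ = 115.26°  ·
  (0,6): δ = 151.55°  ·
  (1,2): δ = 89.73°  ·
  (1,3): δ = 58.42°  ✓
  (1,4): δ = 19.35°  ✓
  (1,5): δ = 49.10°  ✓
  (1,6): δ = 85.39°  ·
  (2,3): δ = 148.70°  ·
  (2,4): δ = 109.62°  ·
  (2,5): δ = 41.18°  ✓
  (2,6): δ = 4.89°  ✓
  (3,4): δ = 140.93°  ·
  (3,5): δ = 72.48°  ·
  (3,6): δ = 36.19°  ✓
  (4,5): δ = 111.56°  ·
  (4,6): δ = 75.27°  ·
  (5,6): δ = 143.71°  ·
antipodal pairs: 9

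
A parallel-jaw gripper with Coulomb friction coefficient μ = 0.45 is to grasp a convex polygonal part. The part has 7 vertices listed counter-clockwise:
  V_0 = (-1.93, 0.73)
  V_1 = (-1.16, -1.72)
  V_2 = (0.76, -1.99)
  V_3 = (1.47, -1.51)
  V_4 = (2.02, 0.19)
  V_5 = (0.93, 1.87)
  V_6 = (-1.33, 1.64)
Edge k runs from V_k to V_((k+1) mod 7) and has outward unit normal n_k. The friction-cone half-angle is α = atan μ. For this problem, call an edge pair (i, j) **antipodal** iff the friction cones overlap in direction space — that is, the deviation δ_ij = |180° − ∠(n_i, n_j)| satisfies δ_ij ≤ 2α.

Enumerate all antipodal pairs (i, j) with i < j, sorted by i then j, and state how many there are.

count = 6; pairs: (0,3), (0,4), (1,5), (2,5), (2,6), (3,6)

α = atan 0.45 = 24.23°;  2α = 48.46°
n_0 = (-0.9540, -0.2998)
n_1 = (-0.1393, -0.9903)
n_2 = (+0.5601, -0.8284)
n_3 = (+0.9514, -0.3078)
n_4 = (+0.8389, +0.5443)
n_5 = (-0.1012, +0.9949)
n_6 = (-0.8349, +0.5505)
  (0,1): δ = 115.45°  ·
  (0,2): δ = 73.39°  ·
  (0,3): δ = 35.38°  ✓
  (0,4): δ = 15.53°  ✓
  (0,5): δ = 78.36°  ·
  (0,6): δ = 129.15°  ·
  (1,2): δ = 137.93°  ·
  (1,3): δ = 99.92°  ·
  (1,4): δ = 49.02°  ·
  (1,5): δ = 13.82°  ✓
  (1,6): δ = 64.61°  ·
  (2,3): δ = 141.99°  ·
  (2,4): δ = 91.09°  ·
  (2,5): δ = 28.25°  ✓
  (2,6): δ = 22.54°  ✓
  (3,4): δ = 129.10°  ·
  (3,5): δ = 66.26°  ·
  (3,6): δ = 15.47°  ✓
  (4,5): δ = 117.16°  ·
  (4,6): δ = 66.37°  ·
  (5,6): δ = 129.21°  ·
antipodal pairs: 6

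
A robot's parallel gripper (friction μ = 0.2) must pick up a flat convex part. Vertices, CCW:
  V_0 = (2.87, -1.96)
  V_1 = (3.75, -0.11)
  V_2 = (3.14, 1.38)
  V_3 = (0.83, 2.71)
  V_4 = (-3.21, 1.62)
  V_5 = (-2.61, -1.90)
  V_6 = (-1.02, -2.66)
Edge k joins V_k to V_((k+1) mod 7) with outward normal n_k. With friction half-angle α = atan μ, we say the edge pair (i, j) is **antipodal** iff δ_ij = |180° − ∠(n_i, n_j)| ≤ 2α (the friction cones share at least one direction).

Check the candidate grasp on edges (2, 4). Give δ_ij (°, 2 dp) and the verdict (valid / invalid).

α = atan 0.2 = 11.31°;  2α = 22.62°
edge 2: e_2 = (-2.31, +1.33);  n_2 = (+0.4990, +0.8666)
edge 4: e_4 = (+0.60, -3.52);  n_4 = (-0.9858, -0.1680)
∠(n_2, n_4) = 129.60°
δ = |180° − 129.60°| = 50.40°
50.40° > 2α = 22.62°  →  invalid

δ = 50.40°, invalid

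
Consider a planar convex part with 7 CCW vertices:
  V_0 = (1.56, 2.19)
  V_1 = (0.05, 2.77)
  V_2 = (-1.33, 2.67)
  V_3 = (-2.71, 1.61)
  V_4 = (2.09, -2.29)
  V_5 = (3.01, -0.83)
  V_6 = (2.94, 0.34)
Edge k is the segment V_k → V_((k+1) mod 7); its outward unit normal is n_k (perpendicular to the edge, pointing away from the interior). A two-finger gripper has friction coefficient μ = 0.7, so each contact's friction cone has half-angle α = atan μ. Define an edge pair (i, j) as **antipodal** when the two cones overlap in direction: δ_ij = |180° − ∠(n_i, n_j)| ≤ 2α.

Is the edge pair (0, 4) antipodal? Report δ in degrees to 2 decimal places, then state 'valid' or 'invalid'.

α = atan 0.7 = 34.99°;  2α = 69.98°
edge 0: e_0 = (-1.51, +0.58);  n_0 = (+0.3586, +0.9335)
edge 4: e_4 = (+0.92, +1.46);  n_4 = (+0.8460, -0.5331)
∠(n_0, n_4) = 101.20°
δ = |180° − 101.20°| = 78.80°
78.80° > 2α = 69.98°  →  invalid

δ = 78.80°, invalid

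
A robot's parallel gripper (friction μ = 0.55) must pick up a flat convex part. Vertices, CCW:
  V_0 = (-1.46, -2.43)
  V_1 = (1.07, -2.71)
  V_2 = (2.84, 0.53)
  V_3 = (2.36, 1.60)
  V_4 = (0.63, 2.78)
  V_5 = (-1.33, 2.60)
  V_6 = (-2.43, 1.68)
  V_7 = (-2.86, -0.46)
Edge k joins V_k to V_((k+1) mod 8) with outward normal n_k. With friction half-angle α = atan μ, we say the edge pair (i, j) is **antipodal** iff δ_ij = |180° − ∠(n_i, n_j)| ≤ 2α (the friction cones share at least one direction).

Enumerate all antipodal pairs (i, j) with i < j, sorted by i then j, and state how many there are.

α = atan 0.55 = 28.81°;  2α = 57.62°
n_0 = (-0.1100, -0.9939)
n_1 = (+0.8776, -0.4794)
n_2 = (+0.9124, +0.4093)
n_3 = (+0.5635, +0.8261)
n_4 = (-0.0915, +0.9958)
n_5 = (-0.6416, +0.7671)
n_6 = (-0.9804, +0.1970)
n_7 = (-0.8151, -0.5793)
  (0,1): δ = 112.33°  ·
  (0,2): δ = 59.52°  ·
  (0,3): δ = 27.98°  ✓
  (0,4): δ = 11.56°  ✓
  (0,5): δ = 46.22°  ✓
  (0,6): δ = 84.95°  ·
  (0,7): δ = 131.72°  ·
  (1,2): δ = 127.19°  ·
  (1,3): δ = 95.65°  ·
  (1,4): δ = 56.11°  ✓
  (1,5): δ = 21.44°  ✓
  (1,6): δ = 17.29°  ✓
  (1,7): δ = 64.05°  ·
  (2,3): δ = 148.46°  ·
  (2,4): δ = 108.91°  ·
  (2,5): δ = 74.25°  ·
  (2,6): δ = 35.52°  ✓
  (2,7): δ = 11.24°  ✓
  (3,4): δ = 140.46°  ·
  (3,5): δ = 105.79°  ·
  (3,6): δ = 67.06°  ·
  (3,7): δ = 20.30°  ✓
  (4,5): δ = 145.34°  ·
  (4,6): δ = 106.61°  ·
  (4,7): δ = 59.85°  ·
  (5,6): δ = 141.27°  ·
  (5,7): δ = 94.51°  ·
  (6,7): δ = 133.24°  ·
antipodal pairs: 9

count = 9; pairs: (0,3), (0,4), (0,5), (1,4), (1,5), (1,6), (2,6), (2,7), (3,7)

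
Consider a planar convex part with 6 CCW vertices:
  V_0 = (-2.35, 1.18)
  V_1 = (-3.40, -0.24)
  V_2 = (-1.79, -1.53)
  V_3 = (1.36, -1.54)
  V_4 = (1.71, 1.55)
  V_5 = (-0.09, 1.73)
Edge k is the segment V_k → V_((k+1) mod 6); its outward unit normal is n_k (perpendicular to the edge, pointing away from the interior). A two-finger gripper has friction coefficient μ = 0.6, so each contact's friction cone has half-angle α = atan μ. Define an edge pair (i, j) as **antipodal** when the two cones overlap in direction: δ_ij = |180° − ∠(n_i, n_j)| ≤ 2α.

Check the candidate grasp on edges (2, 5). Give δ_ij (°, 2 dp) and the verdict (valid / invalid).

α = atan 0.6 = 30.96°;  2α = 61.93°
edge 2: e_2 = (+3.15, -0.01);  n_2 = (-0.0032, -1.0000)
edge 5: e_5 = (-2.26, -0.55);  n_5 = (-0.2365, +0.9716)
∠(n_2, n_5) = 166.14°
δ = |180° − 166.14°| = 13.86°
13.86° ≤ 2α = 61.93°  →  valid

δ = 13.86°, valid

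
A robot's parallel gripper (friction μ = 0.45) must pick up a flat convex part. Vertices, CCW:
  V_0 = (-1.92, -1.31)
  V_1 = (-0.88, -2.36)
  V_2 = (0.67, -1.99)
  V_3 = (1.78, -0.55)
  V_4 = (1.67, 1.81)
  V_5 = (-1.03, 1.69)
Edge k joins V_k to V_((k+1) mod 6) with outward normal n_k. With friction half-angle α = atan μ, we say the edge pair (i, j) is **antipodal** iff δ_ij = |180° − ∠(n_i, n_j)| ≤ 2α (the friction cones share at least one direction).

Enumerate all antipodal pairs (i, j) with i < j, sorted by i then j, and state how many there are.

count = 5; pairs: (0,3), (0,4), (1,4), (2,5), (3,5)

α = atan 0.45 = 24.23°;  2α = 48.46°
n_0 = (-0.7105, -0.7037)
n_1 = (+0.2322, -0.9727)
n_2 = (+0.7920, -0.6105)
n_3 = (+0.9989, +0.0466)
n_4 = (-0.0444, +0.9990)
n_5 = (-0.9587, +0.2844)
  (0,1): δ = 121.30°  ·
  (0,2): δ = 82.35°  ·
  (0,3): δ = 42.06°  ✓
  (0,4): δ = 47.82°  ✓
  (0,5): δ = 118.75°  ·
  (1,2): δ = 141.05°  ·
  (1,3): δ = 100.76°  ·
  (1,4): δ = 10.88°  ✓
  (1,5): δ = 60.05°  ·
  (2,3): δ = 139.71°  ·
  (2,4): δ = 49.83°  ·
  (2,5): δ = 21.10°  ✓
  (3,4): δ = 90.12°  ·
  (3,5): δ = 19.19°  ✓
  (4,5): δ = 109.07°  ·
antipodal pairs: 5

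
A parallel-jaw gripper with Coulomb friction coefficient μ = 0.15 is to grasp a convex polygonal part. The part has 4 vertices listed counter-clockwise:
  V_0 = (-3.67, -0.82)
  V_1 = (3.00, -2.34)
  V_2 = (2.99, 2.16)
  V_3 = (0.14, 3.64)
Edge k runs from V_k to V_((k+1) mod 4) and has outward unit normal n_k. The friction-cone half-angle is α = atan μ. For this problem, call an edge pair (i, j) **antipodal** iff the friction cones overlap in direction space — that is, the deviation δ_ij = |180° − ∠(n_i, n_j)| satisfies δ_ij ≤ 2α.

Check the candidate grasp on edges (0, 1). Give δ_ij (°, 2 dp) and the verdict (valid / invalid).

α = atan 0.15 = 8.53°;  2α = 17.06°
edge 0: e_0 = (+6.67, -1.52);  n_0 = (-0.2222, -0.9750)
edge 1: e_1 = (-0.01, +4.50);  n_1 = (+1.0000, +0.0022)
∠(n_0, n_1) = 102.97°
δ = |180° − 102.97°| = 77.03°
77.03° > 2α = 17.06°  →  invalid

δ = 77.03°, invalid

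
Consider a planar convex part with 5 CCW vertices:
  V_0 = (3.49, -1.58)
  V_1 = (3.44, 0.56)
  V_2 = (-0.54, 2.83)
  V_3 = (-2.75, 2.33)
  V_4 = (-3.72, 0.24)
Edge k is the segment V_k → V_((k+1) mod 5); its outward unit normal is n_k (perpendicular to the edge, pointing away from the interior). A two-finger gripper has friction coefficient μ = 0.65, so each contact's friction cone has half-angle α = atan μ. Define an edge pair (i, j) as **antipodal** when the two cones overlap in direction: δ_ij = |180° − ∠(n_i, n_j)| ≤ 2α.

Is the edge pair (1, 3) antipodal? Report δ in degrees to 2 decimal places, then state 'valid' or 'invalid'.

δ = 85.20°, invalid

α = atan 0.65 = 33.02°;  2α = 66.05°
edge 1: e_1 = (-3.98, +2.27);  n_1 = (+0.4954, +0.8686)
edge 3: e_3 = (-0.97, -2.09);  n_3 = (-0.9071, +0.4210)
∠(n_1, n_3) = 94.80°
δ = |180° − 94.80°| = 85.20°
85.20° > 2α = 66.05°  →  invalid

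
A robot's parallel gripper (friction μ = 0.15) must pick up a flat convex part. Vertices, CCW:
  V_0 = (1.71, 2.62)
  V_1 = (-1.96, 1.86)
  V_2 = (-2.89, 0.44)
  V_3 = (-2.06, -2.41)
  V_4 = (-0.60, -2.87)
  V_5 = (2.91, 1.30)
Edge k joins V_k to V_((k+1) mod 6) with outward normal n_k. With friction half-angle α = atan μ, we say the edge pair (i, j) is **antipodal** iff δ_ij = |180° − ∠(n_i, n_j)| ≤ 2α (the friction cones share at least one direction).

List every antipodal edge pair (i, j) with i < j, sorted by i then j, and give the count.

count = 1; pairs: (1,4)

α = atan 0.15 = 8.53°;  2α = 17.06°
n_0 = (-0.2028, +0.9792)
n_1 = (-0.8366, +0.5479)
n_2 = (-0.9601, -0.2796)
n_3 = (-0.3005, -0.9538)
n_4 = (+0.7651, -0.6440)
n_5 = (+0.7399, +0.6727)
  (0,1): δ = 134.92°  ·
  (0,2): δ = 85.46°  ·
  (0,3): δ = 29.19°  ·
  (0,4): δ = 38.21°  ·
  (0,5): δ = 120.57°  ·
  (1,2): δ = 130.54°  ·
  (1,3): δ = 74.27°  ·
  (1,4): δ = 6.87°  ✓
  (1,5): δ = 75.50°  ·
  (2,3): δ = 123.73°  ·
  (2,4): δ = 56.33°  ·
  (2,5): δ = 26.04°  ·
  (3,4): δ = 112.60°  ·
  (3,5): δ = 30.24°  ·
  (4,5): δ = 97.64°  ·
antipodal pairs: 1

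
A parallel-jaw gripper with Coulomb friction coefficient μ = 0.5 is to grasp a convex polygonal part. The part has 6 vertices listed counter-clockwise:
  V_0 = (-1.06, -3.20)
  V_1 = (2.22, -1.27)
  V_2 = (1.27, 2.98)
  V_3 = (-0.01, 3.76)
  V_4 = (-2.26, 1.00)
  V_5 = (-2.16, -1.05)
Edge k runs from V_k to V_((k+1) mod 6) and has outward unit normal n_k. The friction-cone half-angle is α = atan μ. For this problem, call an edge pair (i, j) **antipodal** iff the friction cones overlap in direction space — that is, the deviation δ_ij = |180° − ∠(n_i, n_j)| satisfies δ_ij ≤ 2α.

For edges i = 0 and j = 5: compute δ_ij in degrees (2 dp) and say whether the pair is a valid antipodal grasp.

α = atan 0.5 = 26.57°;  2α = 53.13°
edge 0: e_0 = (+3.28, +1.93);  n_0 = (+0.5071, -0.8619)
edge 5: e_5 = (+1.10, -2.15);  n_5 = (-0.8902, -0.4555)
∠(n_0, n_5) = 93.38°
δ = |180° − 93.38°| = 86.62°
86.62° > 2α = 53.13°  →  invalid

δ = 86.62°, invalid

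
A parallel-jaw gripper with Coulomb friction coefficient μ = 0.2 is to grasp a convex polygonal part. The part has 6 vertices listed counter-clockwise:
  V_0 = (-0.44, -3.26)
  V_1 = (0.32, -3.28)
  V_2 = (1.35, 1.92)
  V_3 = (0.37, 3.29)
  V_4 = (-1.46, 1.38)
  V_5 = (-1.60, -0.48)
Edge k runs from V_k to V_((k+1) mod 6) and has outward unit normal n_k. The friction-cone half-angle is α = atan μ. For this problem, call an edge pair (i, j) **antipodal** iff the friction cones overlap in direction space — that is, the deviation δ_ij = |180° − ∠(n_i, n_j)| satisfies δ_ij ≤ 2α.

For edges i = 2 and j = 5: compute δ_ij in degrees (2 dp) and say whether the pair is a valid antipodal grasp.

δ = 12.93°, valid

α = atan 0.2 = 11.31°;  2α = 22.62°
edge 2: e_2 = (-0.98, +1.37);  n_2 = (+0.8133, +0.5818)
edge 5: e_5 = (+1.16, -2.78);  n_5 = (-0.9229, -0.3851)
∠(n_2, n_5) = 167.07°
δ = |180° − 167.07°| = 12.93°
12.93° ≤ 2α = 22.62°  →  valid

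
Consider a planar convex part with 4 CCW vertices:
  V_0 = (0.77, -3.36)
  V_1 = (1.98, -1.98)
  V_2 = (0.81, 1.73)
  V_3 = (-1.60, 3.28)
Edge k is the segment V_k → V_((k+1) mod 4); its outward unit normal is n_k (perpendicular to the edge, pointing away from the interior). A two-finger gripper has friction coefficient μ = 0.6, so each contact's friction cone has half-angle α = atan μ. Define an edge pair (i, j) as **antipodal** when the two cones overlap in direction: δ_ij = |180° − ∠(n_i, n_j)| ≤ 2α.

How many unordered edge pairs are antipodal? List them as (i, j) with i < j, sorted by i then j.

α = atan 0.6 = 30.96°;  2α = 61.93°
n_0 = (+0.7519, -0.6593)
n_1 = (+0.9537, +0.3008)
n_2 = (+0.5409, +0.8411)
n_3 = (-0.9418, -0.3362)
  (0,1): δ = 121.25°  ·
  (0,2): δ = 81.50°  ·
  (0,3): δ = 60.89°  ✓
  (1,2): δ = 140.25°  ·
  (1,3): δ = 2.14°  ✓
  (2,3): δ = 37.61°  ✓
antipodal pairs: 3

count = 3; pairs: (0,3), (1,3), (2,3)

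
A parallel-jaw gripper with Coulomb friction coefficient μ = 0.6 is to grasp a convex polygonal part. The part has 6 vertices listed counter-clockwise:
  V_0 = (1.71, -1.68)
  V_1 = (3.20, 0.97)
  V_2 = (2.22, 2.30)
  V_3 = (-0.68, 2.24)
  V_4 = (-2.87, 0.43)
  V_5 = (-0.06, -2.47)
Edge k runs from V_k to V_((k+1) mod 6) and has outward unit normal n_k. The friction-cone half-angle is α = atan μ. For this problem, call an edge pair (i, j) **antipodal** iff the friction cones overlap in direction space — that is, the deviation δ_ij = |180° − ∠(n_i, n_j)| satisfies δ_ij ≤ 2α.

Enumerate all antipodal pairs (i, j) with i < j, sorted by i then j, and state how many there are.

α = atan 0.6 = 30.96°;  2α = 61.93°
n_0 = (+0.8717, -0.4901)
n_1 = (+0.8051, +0.5932)
n_2 = (-0.0207, +0.9998)
n_3 = (-0.6371, +0.7708)
n_4 = (-0.7182, -0.6959)
n_5 = (+0.4076, -0.9132)
  (0,1): δ = 114.27°  ·
  (0,2): δ = 59.47°  ✓
  (0,3): δ = 21.08°  ✓
  (0,4): δ = 73.44°  ·
  (0,5): δ = 143.40°  ·
  (1,2): δ = 125.20°  ·
  (1,3): δ = 86.81°  ·
  (1,4): δ = 7.71°  ✓
  (1,5): δ = 77.67°  ·
  (2,3): δ = 141.61°  ·
  (2,4): δ = 47.09°  ✓
  (2,5): δ = 22.87°  ✓
  (3,4): δ = 85.48°  ·
  (3,5): δ = 15.52°  ✓
  (4,5): δ = 110.04°  ·
antipodal pairs: 6

count = 6; pairs: (0,2), (0,3), (1,4), (2,4), (2,5), (3,5)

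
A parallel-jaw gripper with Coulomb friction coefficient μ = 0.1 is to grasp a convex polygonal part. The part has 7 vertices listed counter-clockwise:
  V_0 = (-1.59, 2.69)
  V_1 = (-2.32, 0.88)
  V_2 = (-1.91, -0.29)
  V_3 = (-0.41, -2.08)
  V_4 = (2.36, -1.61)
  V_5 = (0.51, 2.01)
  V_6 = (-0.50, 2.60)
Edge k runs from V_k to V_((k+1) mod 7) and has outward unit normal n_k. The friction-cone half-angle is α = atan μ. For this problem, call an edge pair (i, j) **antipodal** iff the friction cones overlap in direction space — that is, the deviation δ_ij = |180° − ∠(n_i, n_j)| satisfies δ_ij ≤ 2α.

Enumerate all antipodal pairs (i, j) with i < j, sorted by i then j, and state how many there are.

count = 1; pairs: (1,4)

α = atan 0.1 = 5.71°;  2α = 11.42°
n_0 = (-0.9274, +0.3740)
n_1 = (-0.9437, -0.3307)
n_2 = (-0.7665, -0.6423)
n_3 = (+0.1673, -0.9859)
n_4 = (+0.8905, +0.4551)
n_5 = (+0.5044, +0.8635)
n_6 = (+0.0823, +0.9966)
  (0,1): δ = 138.72°  ·
  (0,2): δ = 118.07°  ·
  (0,3): δ = 58.41°  ·
  (0,4): δ = 49.03°  ·
  (0,5): δ = 81.67°  ·
  (0,6): δ = 107.24°  ·
  (1,2): δ = 159.35°  ·
  (1,3): δ = 99.68°  ·
  (1,4): δ = 7.76°  ✓
  (1,5): δ = 40.40°  ·
  (1,6): δ = 65.97°  ·
  (2,3): δ = 120.33°  ·
  (2,4): δ = 12.89°  ·
  (2,5): δ = 19.75°  ·
  (2,6): δ = 45.32°  ·
  (3,4): δ = 72.56°  ·
  (3,5): δ = 39.92°  ·
  (3,6): δ = 14.35°  ·
  (4,5): δ = 147.36°  ·
  (4,6): δ = 121.79°  ·
  (5,6): δ = 154.43°  ·
antipodal pairs: 1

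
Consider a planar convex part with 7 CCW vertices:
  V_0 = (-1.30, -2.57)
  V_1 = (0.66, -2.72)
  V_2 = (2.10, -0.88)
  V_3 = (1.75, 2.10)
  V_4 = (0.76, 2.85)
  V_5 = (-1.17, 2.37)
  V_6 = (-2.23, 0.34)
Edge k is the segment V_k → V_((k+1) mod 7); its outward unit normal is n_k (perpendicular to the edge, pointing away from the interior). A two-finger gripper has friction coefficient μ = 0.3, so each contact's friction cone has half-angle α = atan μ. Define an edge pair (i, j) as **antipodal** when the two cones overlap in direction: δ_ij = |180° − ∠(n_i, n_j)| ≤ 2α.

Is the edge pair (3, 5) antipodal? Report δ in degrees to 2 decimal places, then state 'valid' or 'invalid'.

δ = 80.43°, invalid

α = atan 0.3 = 16.70°;  2α = 33.40°
edge 3: e_3 = (-0.99, +0.75);  n_3 = (+0.6039, +0.7971)
edge 5: e_5 = (-1.06, -2.03);  n_5 = (-0.8864, +0.4629)
∠(n_3, n_5) = 99.57°
δ = |180° − 99.57°| = 80.43°
80.43° > 2α = 33.40°  →  invalid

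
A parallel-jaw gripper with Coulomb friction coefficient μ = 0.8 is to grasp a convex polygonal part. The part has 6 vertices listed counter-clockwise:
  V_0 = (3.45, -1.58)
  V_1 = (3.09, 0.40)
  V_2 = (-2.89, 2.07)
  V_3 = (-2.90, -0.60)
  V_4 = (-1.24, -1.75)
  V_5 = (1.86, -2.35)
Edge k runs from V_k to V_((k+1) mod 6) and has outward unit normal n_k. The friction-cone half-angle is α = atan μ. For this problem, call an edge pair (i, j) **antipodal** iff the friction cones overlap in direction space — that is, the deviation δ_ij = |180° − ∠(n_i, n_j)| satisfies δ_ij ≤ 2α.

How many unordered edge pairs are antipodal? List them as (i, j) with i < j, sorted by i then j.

α = atan 0.8 = 38.66°;  2α = 77.32°
n_0 = (+0.9839, +0.1789)
n_1 = (+0.2690, +0.9631)
n_2 = (-1.0000, +0.0037)
n_3 = (-0.5695, -0.8220)
n_4 = (-0.1900, -0.9818)
n_5 = (+0.4359, -0.9000)
  (0,1): δ = 115.91°  ·
  (0,2): δ = 10.52°  ✓
  (0,3): δ = 44.98°  ✓
  (0,4): δ = 68.74°  ✓
  (0,5): δ = 105.53°  ·
  (1,2): δ = 74.61°  ✓
  (1,3): δ = 19.11°  ✓
  (1,4): δ = 4.65°  ✓
  (1,5): δ = 41.44°  ✓
  (2,3): δ = 124.50°  ·
  (2,4): δ = 100.74°  ·
  (2,5): δ = 63.95°  ✓
  (3,4): δ = 156.24°  ·
  (3,5): δ = 119.45°  ·
  (4,5): δ = 143.21°  ·
antipodal pairs: 8

count = 8; pairs: (0,2), (0,3), (0,4), (1,2), (1,3), (1,4), (1,5), (2,5)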